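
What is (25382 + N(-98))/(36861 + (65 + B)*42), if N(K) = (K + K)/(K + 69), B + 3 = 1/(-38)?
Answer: 6994603/10872303 ≈ 0.64334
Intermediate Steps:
B = -115/38 (B = -3 + 1/(-38) = -3 - 1/38 = -115/38 ≈ -3.0263)
N(K) = 2*K/(69 + K) (N(K) = (2*K)/(69 + K) = 2*K/(69 + K))
(25382 + N(-98))/(36861 + (65 + B)*42) = (25382 + 2*(-98)/(69 - 98))/(36861 + (65 - 115/38)*42) = (25382 + 2*(-98)/(-29))/(36861 + (2355/38)*42) = (25382 + 2*(-98)*(-1/29))/(36861 + 49455/19) = (25382 + 196/29)/(749814/19) = (736274/29)*(19/749814) = 6994603/10872303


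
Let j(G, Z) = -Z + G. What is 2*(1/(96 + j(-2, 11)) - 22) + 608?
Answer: 46814/83 ≈ 564.02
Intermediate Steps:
j(G, Z) = G - Z
2*(1/(96 + j(-2, 11)) - 22) + 608 = 2*(1/(96 + (-2 - 1*11)) - 22) + 608 = 2*(1/(96 + (-2 - 11)) - 22) + 608 = 2*(1/(96 - 13) - 22) + 608 = 2*(1/83 - 22) + 608 = 2*(-1825/83) + 608 = -3650/83 + 608 = 46814/83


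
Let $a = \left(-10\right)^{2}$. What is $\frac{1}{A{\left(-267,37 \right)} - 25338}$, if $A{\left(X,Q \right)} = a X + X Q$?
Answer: $- \frac{1}{61917} \approx -1.6151 \cdot 10^{-5}$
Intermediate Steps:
$a = 100$
$A{\left(X,Q \right)} = 100 X + Q X$ ($A{\left(X,Q \right)} = 100 X + X Q = 100 X + Q X$)
$\frac{1}{A{\left(-267,37 \right)} - 25338} = \frac{1}{- 267 \left(100 + 37\right) - 25338} = \frac{1}{\left(-267\right) 137 - 25338} = \frac{1}{-36579 - 25338} = \frac{1}{-61917} = - \frac{1}{61917}$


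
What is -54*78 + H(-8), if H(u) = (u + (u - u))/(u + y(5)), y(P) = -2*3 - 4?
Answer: -37904/9 ≈ -4211.6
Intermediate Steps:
y(P) = -10 (y(P) = -6 - 4 = -10)
H(u) = u/(-10 + u) (H(u) = (u + (u - u))/(u - 10) = (u + 0)/(-10 + u) = u/(-10 + u))
-54*78 + H(-8) = -54*78 - 8/(-10 - 8) = -4212 - 8/(-18) = -4212 - 8*(-1/18) = -4212 + 4/9 = -37904/9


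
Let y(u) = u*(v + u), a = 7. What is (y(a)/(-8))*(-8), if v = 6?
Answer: 91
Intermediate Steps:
y(u) = u*(6 + u)
(y(a)/(-8))*(-8) = ((7*(6 + 7))/(-8))*(-8) = ((7*13)*(-⅛))*(-8) = (91*(-⅛))*(-8) = -91/8*(-8) = 91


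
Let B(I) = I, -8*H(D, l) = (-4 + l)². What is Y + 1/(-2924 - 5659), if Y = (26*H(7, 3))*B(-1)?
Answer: 111575/34332 ≈ 3.2499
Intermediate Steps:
H(D, l) = -(-4 + l)²/8
Y = 13/4 (Y = (26*(-(-4 + 3)²/8))*(-1) = (26*(-⅛*(-1)²))*(-1) = (26*(-⅛*1))*(-1) = (26*(-⅛))*(-1) = -13/4*(-1) = 13/4 ≈ 3.2500)
Y + 1/(-2924 - 5659) = 13/4 + 1/(-2924 - 5659) = 13/4 + 1/(-8583) = 13/4 - 1/8583 = 111575/34332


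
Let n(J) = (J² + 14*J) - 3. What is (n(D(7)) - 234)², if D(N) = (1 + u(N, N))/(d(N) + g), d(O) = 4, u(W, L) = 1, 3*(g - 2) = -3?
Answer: 33419961/625 ≈ 53472.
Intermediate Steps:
g = 1 (g = 2 + (⅓)*(-3) = 2 - 1 = 1)
D(N) = ⅖ (D(N) = (1 + 1)/(4 + 1) = 2/5 = 2*(⅕) = ⅖)
n(J) = -3 + J² + 14*J
(n(D(7)) - 234)² = ((-3 + (⅖)² + 14*(⅖)) - 234)² = ((-3 + 4/25 + 28/5) - 234)² = (69/25 - 234)² = (-5781/25)² = 33419961/625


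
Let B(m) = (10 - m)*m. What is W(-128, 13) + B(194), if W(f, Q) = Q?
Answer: -35683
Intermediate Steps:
B(m) = m*(10 - m)
W(-128, 13) + B(194) = 13 + 194*(10 - 1*194) = 13 + 194*(10 - 194) = 13 + 194*(-184) = 13 - 35696 = -35683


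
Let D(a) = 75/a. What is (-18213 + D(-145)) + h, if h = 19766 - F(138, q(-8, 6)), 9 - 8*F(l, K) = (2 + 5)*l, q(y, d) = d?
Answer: 387929/232 ≈ 1672.1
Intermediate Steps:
F(l, K) = 9/8 - 7*l/8 (F(l, K) = 9/8 - (2 + 5)*l/8 = 9/8 - 7*l/8)
h = 159085/8 (h = 19766 - (9/8 - 7/8*138) = 19766 - (9/8 - 483/4) = 19766 - 1*(-957/8) = 19766 + 957/8 = 159085/8 ≈ 19886.)
(-18213 + D(-145)) + h = (-18213 + 75/(-145)) + 159085/8 = (-18213 + 75*(-1/145)) + 159085/8 = (-18213 - 15/29) + 159085/8 = -528192/29 + 159085/8 = 387929/232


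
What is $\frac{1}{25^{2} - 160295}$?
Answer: $- \frac{1}{159670} \approx -6.2629 \cdot 10^{-6}$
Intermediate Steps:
$\frac{1}{25^{2} - 160295} = \frac{1}{625 - 160295} = \frac{1}{-159670} = - \frac{1}{159670}$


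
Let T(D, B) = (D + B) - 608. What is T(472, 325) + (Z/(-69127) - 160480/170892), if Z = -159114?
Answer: 562200575351/2953312821 ≈ 190.36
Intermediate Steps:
T(D, B) = -608 + B + D (T(D, B) = (B + D) - 608 = -608 + B + D)
T(472, 325) + (Z/(-69127) - 160480/170892) = (-608 + 325 + 472) + (-159114/(-69127) - 160480/170892) = 189 + (-159114*(-1/69127) - 160480*1/170892) = 189 + (159114/69127 - 40120/42723) = 189 + 4024452182/2953312821 = 562200575351/2953312821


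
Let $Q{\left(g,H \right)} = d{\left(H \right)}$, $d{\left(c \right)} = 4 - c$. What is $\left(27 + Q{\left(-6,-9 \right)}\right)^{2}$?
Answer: $1600$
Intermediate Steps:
$Q{\left(g,H \right)} = 4 - H$
$\left(27 + Q{\left(-6,-9 \right)}\right)^{2} = \left(27 + \left(4 - -9\right)\right)^{2} = \left(27 + \left(4 + 9\right)\right)^{2} = \left(27 + 13\right)^{2} = 40^{2} = 1600$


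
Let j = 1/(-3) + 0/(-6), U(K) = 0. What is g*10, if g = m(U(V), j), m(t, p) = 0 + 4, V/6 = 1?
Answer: 40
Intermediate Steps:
V = 6 (V = 6*1 = 6)
j = -1/3 (j = 1*(-1/3) + 0*(-1/6) = -1/3 + 0 = -1/3 ≈ -0.33333)
m(t, p) = 4
g = 4
g*10 = 4*10 = 40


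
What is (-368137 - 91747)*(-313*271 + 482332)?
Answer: -182808028956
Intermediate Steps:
(-368137 - 91747)*(-313*271 + 482332) = -459884*(-84823 + 482332) = -459884*397509 = -182808028956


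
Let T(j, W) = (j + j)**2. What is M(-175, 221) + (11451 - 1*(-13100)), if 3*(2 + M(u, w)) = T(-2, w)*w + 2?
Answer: 77185/3 ≈ 25728.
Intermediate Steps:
T(j, W) = 4*j**2 (T(j, W) = (2*j)**2 = 4*j**2)
M(u, w) = -4/3 + 16*w/3 (M(u, w) = -2 + ((4*(-2)**2)*w + 2)/3 = -2 + ((4*4)*w + 2)/3 = -2 + (16*w + 2)/3 = -2 + (2 + 16*w)/3 = -2 + (2/3 + 16*w/3) = -4/3 + 16*w/3)
M(-175, 221) + (11451 - 1*(-13100)) = (-4/3 + (16/3)*221) + (11451 - 1*(-13100)) = (-4/3 + 3536/3) + (11451 + 13100) = 3532/3 + 24551 = 77185/3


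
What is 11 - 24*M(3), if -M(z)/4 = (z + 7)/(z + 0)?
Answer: 331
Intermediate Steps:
M(z) = -4*(7 + z)/z (M(z) = -4*(z + 7)/(z + 0) = -4*(7 + z)/z)
11 - 24*M(3) = 11 - 24*(-4 - 28/3) = 11 - 24*(-40/3) = 11 + 320 = 331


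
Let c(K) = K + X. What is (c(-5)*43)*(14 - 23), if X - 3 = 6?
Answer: -1548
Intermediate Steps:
X = 9 (X = 3 + 6 = 9)
c(K) = 9 + K (c(K) = K + 9 = 9 + K)
(c(-5)*43)*(14 - 23) = ((9 - 5)*43)*(14 - 23) = (4*43)*(-9) = 172*(-9) = -1548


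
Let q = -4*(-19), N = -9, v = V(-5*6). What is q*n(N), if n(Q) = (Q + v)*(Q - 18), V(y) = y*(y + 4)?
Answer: -1582092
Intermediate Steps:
V(y) = y*(4 + y)
v = 780 (v = (-5*6)*(4 - 5*6) = -30*(4 - 30) = -30*(-26) = 780)
n(Q) = (-18 + Q)*(780 + Q) (n(Q) = (Q + 780)*(Q - 18) = (780 + Q)*(-18 + Q) = (-18 + Q)*(780 + Q))
q = 76
q*n(N) = 76*(-14040 + (-9)**2 + 762*(-9)) = 76*(-14040 + 81 - 6858) = 76*(-20817) = -1582092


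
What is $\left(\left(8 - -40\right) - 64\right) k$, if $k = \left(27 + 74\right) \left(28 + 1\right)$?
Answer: $-46864$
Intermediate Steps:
$k = 2929$ ($k = 101 \cdot 29 = 2929$)
$\left(\left(8 - -40\right) - 64\right) k = \left(\left(8 - -40\right) - 64\right) 2929 = \left(\left(8 + 40\right) - 64\right) 2929 = \left(48 - 64\right) 2929 = \left(-16\right) 2929 = -46864$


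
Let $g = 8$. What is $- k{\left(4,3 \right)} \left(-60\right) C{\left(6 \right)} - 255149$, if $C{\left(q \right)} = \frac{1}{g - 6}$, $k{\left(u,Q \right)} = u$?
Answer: $-255029$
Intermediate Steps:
$C{\left(q \right)} = \frac{1}{2}$ ($C{\left(q \right)} = \frac{1}{8 - 6} = \frac{1}{2}$)
$- k{\left(4,3 \right)} \left(-60\right) C{\left(6 \right)} - 255149 = \left(-1\right) 4 \left(-60\right) \frac{1}{2} - 255149 = \left(-4\right) \left(-60\right) \frac{1}{2} - 255149 = 240 \cdot \frac{1}{2} - 255149 = 120 - 255149 = -255029$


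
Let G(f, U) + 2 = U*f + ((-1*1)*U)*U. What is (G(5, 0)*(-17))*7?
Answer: 238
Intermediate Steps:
G(f, U) = -2 - U² + U*f (G(f, U) = -2 + (U*f + ((-1*1)*U)*U) = -2 + (U*f + (-U)*U) = -2 + (U*f - U²) = -2 + (-U² + U*f) = -2 - U² + U*f)
(G(5, 0)*(-17))*7 = ((-2 - 1*0² + 0*5)*(-17))*7 = ((-2 - 1*0 + 0)*(-17))*7 = ((-2 + 0 + 0)*(-17))*7 = -2*(-17)*7 = 34*7 = 238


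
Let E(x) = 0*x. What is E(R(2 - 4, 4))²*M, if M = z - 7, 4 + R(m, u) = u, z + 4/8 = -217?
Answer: 0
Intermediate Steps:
z = -435/2 (z = -½ - 217 = -435/2 ≈ -217.50)
R(m, u) = -4 + u
E(x) = 0
M = -449/2 (M = -435/2 - 7 = -449/2 ≈ -224.50)
E(R(2 - 4, 4))²*M = 0²*(-449/2) = 0*(-449/2) = 0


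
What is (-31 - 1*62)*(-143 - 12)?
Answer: 14415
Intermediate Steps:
(-31 - 1*62)*(-143 - 12) = (-31 - 62)*(-155) = -93*(-155) = 14415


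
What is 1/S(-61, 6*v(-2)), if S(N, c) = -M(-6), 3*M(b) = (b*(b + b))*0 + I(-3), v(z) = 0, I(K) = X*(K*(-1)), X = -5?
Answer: ⅕ ≈ 0.20000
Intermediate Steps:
I(K) = 5*K (I(K) = -5*K*(-1) = -(-5)*K = 5*K)
M(b) = -5 (M(b) = ((b*(b + b))*0 + 5*(-3))/3 = ((b*(2*b))*0 - 15)/3 = ((2*b²)*0 - 15)/3 = (0 - 15)/3 = (⅓)*(-15) = -5)
S(N, c) = 5 (S(N, c) = -1*(-5) = 5)
1/S(-61, 6*v(-2)) = 1/5 = ⅕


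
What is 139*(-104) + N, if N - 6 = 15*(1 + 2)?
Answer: -14405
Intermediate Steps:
N = 51 (N = 6 + 15*(1 + 2) = 6 + 15*3 = 6 + 45 = 51)
139*(-104) + N = 139*(-104) + 51 = -14456 + 51 = -14405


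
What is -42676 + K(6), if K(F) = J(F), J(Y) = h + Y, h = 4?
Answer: -42666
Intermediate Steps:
J(Y) = 4 + Y
K(F) = 4 + F
-42676 + K(6) = -42676 + (4 + 6) = -42676 + 10 = -42666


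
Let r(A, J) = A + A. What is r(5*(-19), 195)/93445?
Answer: -38/18689 ≈ -0.0020333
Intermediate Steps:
r(A, J) = 2*A
r(5*(-19), 195)/93445 = (2*(5*(-19)))/93445 = (2*(-95))*(1/93445) = -190*1/93445 = -38/18689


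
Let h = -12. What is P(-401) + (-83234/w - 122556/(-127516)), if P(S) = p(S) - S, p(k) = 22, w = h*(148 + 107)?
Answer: 22005356023/48774870 ≈ 451.16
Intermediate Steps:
w = -3060 (w = -12*(148 + 107) = -12*255 = -3060)
P(S) = 22 - S
P(-401) + (-83234/w - 122556/(-127516)) = (22 - 1*(-401)) + (-83234/(-3060) - 122556/(-127516)) = (22 + 401) + (-83234*(-1/3060) - 122556*(-1/127516)) = 423 + (41617/1530 + 30639/31879) = 423 + 1373586013/48774870 = 22005356023/48774870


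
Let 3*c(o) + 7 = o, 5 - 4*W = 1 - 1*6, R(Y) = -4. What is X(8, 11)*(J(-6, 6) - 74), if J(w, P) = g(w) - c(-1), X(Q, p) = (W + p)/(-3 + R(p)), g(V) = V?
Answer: 1044/7 ≈ 149.14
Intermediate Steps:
W = 5/2 (W = 5/4 - (1 - 1*6)/4 = 5/4 - (1 - 6)/4 = 5/4 - ¼*(-5) = 5/4 + 5/4 = 5/2 ≈ 2.5000)
X(Q, p) = -5/14 - p/7 (X(Q, p) = (5/2 + p)/(-3 - 4) = (5/2 + p)/(-7) = (5/2 + p)*(-⅐) = -5/14 - p/7)
c(o) = -7/3 + o/3
J(w, P) = 8/3 + w (J(w, P) = w - (-7/3 + (⅓)*(-1)) = w - (-7/3 - ⅓) = w - 1*(-8/3) = w + 8/3 = 8/3 + w)
X(8, 11)*(J(-6, 6) - 74) = (-5/14 - ⅐*11)*((8/3 - 6) - 74) = (-5/14 - 11/7)*(-10/3 - 74) = -27/14*(-232/3) = 1044/7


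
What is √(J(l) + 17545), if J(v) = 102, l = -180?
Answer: √17647 ≈ 132.84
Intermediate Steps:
√(J(l) + 17545) = √(102 + 17545) = √17647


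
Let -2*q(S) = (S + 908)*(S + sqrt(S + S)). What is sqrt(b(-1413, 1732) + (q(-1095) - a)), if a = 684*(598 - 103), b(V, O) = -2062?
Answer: sqrt(-1772098 + 374*I*sqrt(2190))/2 ≈ 3.2869 + 665.61*I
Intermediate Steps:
q(S) = -(908 + S)*(S + sqrt(2)*sqrt(S))/2 (q(S) = -(S + 908)*(S + sqrt(S + S))/2 = -(908 + S)*(S + sqrt(2*S))/2 = -(908 + S)*(S + sqrt(2)*sqrt(S))/2)
a = 338580 (a = 684*495 = 338580)
sqrt(b(-1413, 1732) + (q(-1095) - a)) = sqrt(-2062 + ((-454*(-1095) - 1/2*(-1095)**2 - 454*sqrt(2)*sqrt(-1095) - sqrt(2)*(-1095)**(3/2)/2) - 1*338580)) = sqrt(-2062 + ((497130 - 1/2*1199025 - 454*sqrt(2)*I*sqrt(1095) - sqrt(2)*(-1095*I*sqrt(1095))/2) - 338580)) = sqrt(-2062 + ((497130 - 1199025/2 - 454*I*sqrt(2190) + 1095*I*sqrt(2190)/2) - 338580)) = sqrt(-2062 + ((-204765/2 + 187*I*sqrt(2190)/2) - 338580)) = sqrt(-2062 + (-881925/2 + 187*I*sqrt(2190)/2)) = sqrt(-886049/2 + 187*I*sqrt(2190)/2)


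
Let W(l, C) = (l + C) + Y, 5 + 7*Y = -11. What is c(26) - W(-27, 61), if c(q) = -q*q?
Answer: -4954/7 ≈ -707.71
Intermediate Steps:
c(q) = -q²
Y = -16/7 (Y = -5/7 + (⅐)*(-11) = -5/7 - 11/7 = -16/7 ≈ -2.2857)
W(l, C) = -16/7 + C + l (W(l, C) = (l + C) - 16/7 = (C + l) - 16/7 = -16/7 + C + l)
c(26) - W(-27, 61) = -1*26² - (-16/7 + 61 - 27) = -1*676 - 1*222/7 = -676 - 222/7 = -4954/7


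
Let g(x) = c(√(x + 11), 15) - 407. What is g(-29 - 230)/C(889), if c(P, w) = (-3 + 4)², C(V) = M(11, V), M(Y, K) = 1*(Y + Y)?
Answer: -203/11 ≈ -18.455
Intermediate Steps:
M(Y, K) = 2*Y (M(Y, K) = 1*(2*Y) = 2*Y)
C(V) = 22 (C(V) = 2*11 = 22)
c(P, w) = 1 (c(P, w) = 1² = 1)
g(x) = -406 (g(x) = 1 - 407 = -406)
g(-29 - 230)/C(889) = -406/22 = -406*1/22 = -203/11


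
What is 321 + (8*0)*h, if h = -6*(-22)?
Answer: 321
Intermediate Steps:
h = 132
321 + (8*0)*h = 321 + (8*0)*132 = 321 + 0*132 = 321 + 0 = 321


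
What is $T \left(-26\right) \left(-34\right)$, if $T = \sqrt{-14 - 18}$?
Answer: $3536 i \sqrt{2} \approx 5000.7 i$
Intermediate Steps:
$T = 4 i \sqrt{2}$ ($T = \sqrt{-32} = 4 i \sqrt{2} \approx 5.6569 i$)
$T \left(-26\right) \left(-34\right) = 4 i \sqrt{2} \left(-26\right) \left(-34\right) = - 104 i \sqrt{2} \left(-34\right) = 3536 i \sqrt{2}$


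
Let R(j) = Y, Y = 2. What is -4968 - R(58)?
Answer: -4970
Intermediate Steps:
R(j) = 2
-4968 - R(58) = -4968 - 1*2 = -4968 - 2 = -4970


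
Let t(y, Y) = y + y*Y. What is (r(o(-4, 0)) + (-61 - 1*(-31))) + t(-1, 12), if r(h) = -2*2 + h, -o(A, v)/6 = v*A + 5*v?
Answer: -47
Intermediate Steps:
o(A, v) = -30*v - 6*A*v (o(A, v) = -6*(v*A + 5*v) = -6*(A*v + 5*v) = -6*(5*v + A*v) = -30*v - 6*A*v)
t(y, Y) = y + Y*y
r(h) = -4 + h
(r(o(-4, 0)) + (-61 - 1*(-31))) + t(-1, 12) = ((-4 - 6*0*(5 - 4)) + (-61 - 1*(-31))) - (1 + 12) = ((-4 - 6*0*1) + (-61 + 31)) - 1*13 = ((-4 + 0) - 30) - 13 = (-4 - 30) - 13 = -34 - 13 = -47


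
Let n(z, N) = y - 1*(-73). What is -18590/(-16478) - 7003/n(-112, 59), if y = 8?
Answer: -5176802/60669 ≈ -85.329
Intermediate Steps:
n(z, N) = 81 (n(z, N) = 8 - 1*(-73) = 8 + 73 = 81)
-18590/(-16478) - 7003/n(-112, 59) = -18590/(-16478) - 7003/81 = -18590*(-1/16478) - 7003*1/81 = 845/749 - 7003/81 = -5176802/60669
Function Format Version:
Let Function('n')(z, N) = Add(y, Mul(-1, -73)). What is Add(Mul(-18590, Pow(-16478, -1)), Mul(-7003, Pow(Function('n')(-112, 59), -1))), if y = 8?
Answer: Rational(-5176802, 60669) ≈ -85.329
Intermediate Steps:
Function('n')(z, N) = 81 (Function('n')(z, N) = Add(8, Mul(-1, -73)) = Add(8, 73) = 81)
Add(Mul(-18590, Pow(-16478, -1)), Mul(-7003, Pow(Function('n')(-112, 59), -1))) = Add(Mul(-18590, Pow(-16478, -1)), Mul(-7003, Pow(81, -1))) = Add(Mul(-18590, Rational(-1, 16478)), Mul(-7003, Rational(1, 81))) = Add(Rational(845, 749), Rational(-7003, 81)) = Rational(-5176802, 60669)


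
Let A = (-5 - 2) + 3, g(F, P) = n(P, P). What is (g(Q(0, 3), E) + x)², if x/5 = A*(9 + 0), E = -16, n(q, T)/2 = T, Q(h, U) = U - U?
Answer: 44944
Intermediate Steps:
Q(h, U) = 0
n(q, T) = 2*T
g(F, P) = 2*P
A = -4 (A = -7 + 3 = -4)
x = -180 (x = 5*(-4*(9 + 0)) = 5*(-4*9) = 5*(-36) = -180)
(g(Q(0, 3), E) + x)² = (2*(-16) - 180)² = (-32 - 180)² = (-212)² = 44944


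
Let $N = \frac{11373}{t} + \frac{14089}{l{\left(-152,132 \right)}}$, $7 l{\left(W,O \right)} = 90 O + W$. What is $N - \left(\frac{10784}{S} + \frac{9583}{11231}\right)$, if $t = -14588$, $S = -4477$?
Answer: $\frac{1795788014785493}{195511612260272} \approx 9.1851$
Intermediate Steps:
$l{\left(W,O \right)} = \frac{W}{7} + \frac{90 O}{7}$ ($l{\left(W,O \right)} = \frac{90 O + W}{7} = \frac{W + 90 O}{7} = \frac{W}{7} + \frac{90 O}{7}$)
$N = \frac{326332445}{42772016}$ ($N = \frac{11373}{-14588} + \frac{14089}{\frac{1}{7} \left(-152\right) + \frac{90}{7} \cdot 132} = 11373 \left(- \frac{1}{14588}\right) + \frac{14089}{- \frac{152}{7} + \frac{11880}{7}} = - \frac{11373}{14588} + \frac{14089}{\frac{11728}{7}} = - \frac{11373}{14588} + 14089 \cdot \frac{7}{11728} = - \frac{11373}{14588} + \frac{98623}{11728} = \frac{326332445}{42772016} \approx 7.6296$)
$N - \left(\frac{10784}{S} + \frac{9583}{11231}\right) = \frac{326332445}{42772016} - \left(\frac{10784}{-4477} + \frac{9583}{11231}\right) = \frac{326332445}{42772016} - \left(10784 \left(- \frac{1}{4477}\right) + 9583 \cdot \frac{1}{11231}\right) = \frac{326332445}{42772016} - \left(- \frac{10784}{4477} + \frac{9583}{11231}\right) = \frac{326332445}{42772016} - - \frac{7110183}{4571017} = \frac{326332445}{42772016} + \frac{7110183}{4571017} = \frac{1795788014785493}{195511612260272}$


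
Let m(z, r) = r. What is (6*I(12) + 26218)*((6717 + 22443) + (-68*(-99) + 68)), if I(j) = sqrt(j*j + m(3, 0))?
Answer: 945388400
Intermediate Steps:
I(j) = sqrt(j**2) (I(j) = sqrt(j*j + 0) = sqrt(j**2 + 0) = sqrt(j**2))
(6*I(12) + 26218)*((6717 + 22443) + (-68*(-99) + 68)) = (6*sqrt(12**2) + 26218)*((6717 + 22443) + (-68*(-99) + 68)) = (6*sqrt(144) + 26218)*(29160 + (6732 + 68)) = (6*12 + 26218)*(29160 + 6800) = (72 + 26218)*35960 = 26290*35960 = 945388400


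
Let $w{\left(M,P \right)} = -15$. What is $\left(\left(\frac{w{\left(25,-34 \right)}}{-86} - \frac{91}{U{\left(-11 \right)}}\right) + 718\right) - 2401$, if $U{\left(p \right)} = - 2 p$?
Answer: $- \frac{797933}{473} \approx -1687.0$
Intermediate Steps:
$\left(\left(\frac{w{\left(25,-34 \right)}}{-86} - \frac{91}{U{\left(-11 \right)}}\right) + 718\right) - 2401 = \left(\left(- \frac{15}{-86} - \frac{91}{\left(-2\right) \left(-11\right)}\right) + 718\right) - 2401 = \left(\left(\left(-15\right) \left(- \frac{1}{86}\right) - \frac{91}{22}\right) + 718\right) - 2401 = \left(\left(\frac{15}{86} - \frac{91}{22}\right) + 718\right) - 2401 = \left(- \frac{1874}{473} + 718\right) - 2401 = \frac{337740}{473} - 2401 = - \frac{797933}{473}$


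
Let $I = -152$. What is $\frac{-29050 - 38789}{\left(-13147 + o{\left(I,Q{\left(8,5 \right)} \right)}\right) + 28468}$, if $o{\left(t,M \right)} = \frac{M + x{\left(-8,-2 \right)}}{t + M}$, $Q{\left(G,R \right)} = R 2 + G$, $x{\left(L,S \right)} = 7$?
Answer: $- \frac{9090426}{2052989} \approx -4.4279$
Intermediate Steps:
$Q{\left(G,R \right)} = G + 2 R$ ($Q{\left(G,R \right)} = 2 R + G = G + 2 R$)
$o{\left(t,M \right)} = \frac{7 + M}{M + t}$ ($o{\left(t,M \right)} = \frac{M + 7}{t + M} = \frac{7 + M}{M + t}$)
$\frac{-29050 - 38789}{\left(-13147 + o{\left(I,Q{\left(8,5 \right)} \right)}\right) + 28468} = \frac{-29050 - 38789}{\left(-13147 + \frac{7 + \left(8 + 2 \cdot 5\right)}{\left(8 + 2 \cdot 5\right) - 152}\right) + 28468} = - \frac{67839}{\left(-13147 + \frac{7 + \left(8 + 10\right)}{\left(8 + 10\right) - 152}\right) + 28468} = - \frac{67839}{\left(-13147 + \frac{7 + 18}{18 - 152}\right) + 28468} = - \frac{67839}{\left(-13147 + \frac{1}{-134} \cdot 25\right) + 28468} = - \frac{67839}{\left(-13147 - \frac{25}{134}\right) + 28468} = - \frac{67839}{- \frac{1761723}{134} + 28468} = - \frac{67839}{\frac{2052989}{134}} = \left(-67839\right) \frac{134}{2052989} = - \frac{9090426}{2052989}$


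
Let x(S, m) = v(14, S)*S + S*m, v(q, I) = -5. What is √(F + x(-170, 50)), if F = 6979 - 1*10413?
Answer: 2*I*√2771 ≈ 105.28*I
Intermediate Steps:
F = -3434 (F = 6979 - 10413 = -3434)
x(S, m) = -5*S + S*m
√(F + x(-170, 50)) = √(-3434 - 170*(-5 + 50)) = √(-3434 - 170*45) = √(-3434 - 7650) = √(-11084) = 2*I*√2771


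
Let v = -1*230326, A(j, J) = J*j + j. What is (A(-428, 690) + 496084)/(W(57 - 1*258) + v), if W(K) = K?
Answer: -10544/12133 ≈ -0.86903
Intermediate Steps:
A(j, J) = j + J*j
v = -230326
(A(-428, 690) + 496084)/(W(57 - 1*258) + v) = (-428*(1 + 690) + 496084)/((57 - 1*258) - 230326) = (-428*691 + 496084)/((57 - 258) - 230326) = (-295748 + 496084)/(-201 - 230326) = 200336/(-230527) = 200336*(-1/230527) = -10544/12133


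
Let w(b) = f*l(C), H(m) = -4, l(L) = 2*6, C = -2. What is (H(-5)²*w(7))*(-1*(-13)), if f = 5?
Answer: 12480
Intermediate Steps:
l(L) = 12
w(b) = 60 (w(b) = 5*12 = 60)
(H(-5)²*w(7))*(-1*(-13)) = ((-4)²*60)*(-1*(-13)) = (16*60)*13 = 960*13 = 12480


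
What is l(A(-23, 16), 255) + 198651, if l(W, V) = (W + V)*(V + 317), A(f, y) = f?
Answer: 331355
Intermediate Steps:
l(W, V) = (317 + V)*(V + W) (l(W, V) = (V + W)*(317 + V) = (317 + V)*(V + W))
l(A(-23, 16), 255) + 198651 = (255² + 317*255 + 317*(-23) + 255*(-23)) + 198651 = (65025 + 80835 - 7291 - 5865) + 198651 = 132704 + 198651 = 331355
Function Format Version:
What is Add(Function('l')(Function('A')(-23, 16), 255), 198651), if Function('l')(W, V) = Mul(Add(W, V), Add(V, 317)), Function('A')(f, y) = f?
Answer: 331355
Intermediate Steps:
Function('l')(W, V) = Mul(Add(317, V), Add(V, W)) (Function('l')(W, V) = Mul(Add(V, W), Add(317, V)) = Mul(Add(317, V), Add(V, W)))
Add(Function('l')(Function('A')(-23, 16), 255), 198651) = Add(Add(Pow(255, 2), Mul(317, 255), Mul(317, -23), Mul(255, -23)), 198651) = Add(Add(65025, 80835, -7291, -5865), 198651) = Add(132704, 198651) = 331355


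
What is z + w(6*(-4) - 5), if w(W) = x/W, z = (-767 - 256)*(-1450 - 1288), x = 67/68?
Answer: 5523520661/1972 ≈ 2.8010e+6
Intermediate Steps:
x = 67/68 (x = 67*(1/68) = 67/68 ≈ 0.98529)
z = 2800974 (z = -1023*(-2738) = 2800974)
w(W) = 67/(68*W)
z + w(6*(-4) - 5) = 2800974 + 67/(68*(6*(-4) - 5)) = 2800974 + 67/(68*(-24 - 5)) = 2800974 + (67/68)/(-29) = 2800974 + (67/68)*(-1/29) = 2800974 - 67/1972 = 5523520661/1972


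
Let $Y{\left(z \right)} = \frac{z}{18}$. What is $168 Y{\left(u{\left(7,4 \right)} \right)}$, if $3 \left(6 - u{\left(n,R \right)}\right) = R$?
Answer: $\frac{392}{9} \approx 43.556$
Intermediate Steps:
$u{\left(n,R \right)} = 6 - \frac{R}{3}$
$Y{\left(z \right)} = \frac{z}{18}$ ($Y{\left(z \right)} = z \frac{1}{18} = \frac{z}{18}$)
$168 Y{\left(u{\left(7,4 \right)} \right)} = 168 \frac{6 - \frac{4}{3}}{18} = 168 \cdot \frac{1}{18} \cdot \frac{14}{3} = 168 \cdot \frac{7}{27} = \frac{392}{9}$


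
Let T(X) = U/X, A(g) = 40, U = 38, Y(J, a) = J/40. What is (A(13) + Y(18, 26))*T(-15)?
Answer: -15371/150 ≈ -102.47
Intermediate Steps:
Y(J, a) = J/40 (Y(J, a) = J*(1/40) = J/40)
T(X) = 38/X
(A(13) + Y(18, 26))*T(-15) = (40 + (1/40)*18)*(38/(-15)) = (40 + 9/20)*(38*(-1/15)) = (809/20)*(-38/15) = -15371/150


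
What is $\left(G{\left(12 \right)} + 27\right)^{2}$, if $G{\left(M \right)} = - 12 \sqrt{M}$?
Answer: $2457 - 1296 \sqrt{3} \approx 212.26$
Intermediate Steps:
$\left(G{\left(12 \right)} + 27\right)^{2} = \left(- 12 \sqrt{12} + 27\right)^{2} = \left(- 12 \cdot 2 \sqrt{3} + 27\right)^{2} = \left(- 24 \sqrt{3} + 27\right)^{2} = \left(27 - 24 \sqrt{3}\right)^{2}$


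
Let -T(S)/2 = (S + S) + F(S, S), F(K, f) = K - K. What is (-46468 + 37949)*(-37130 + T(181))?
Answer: 322478226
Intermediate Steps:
F(K, f) = 0
T(S) = -4*S (T(S) = -2*((S + S) + 0) = -2*(2*S + 0) = -4*S)
(-46468 + 37949)*(-37130 + T(181)) = (-46468 + 37949)*(-37130 - 4*181) = -8519*(-37130 - 724) = -8519*(-37854) = 322478226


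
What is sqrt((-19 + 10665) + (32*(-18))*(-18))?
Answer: sqrt(21014) ≈ 144.96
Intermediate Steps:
sqrt((-19 + 10665) + (32*(-18))*(-18)) = sqrt(10646 - 576*(-18)) = sqrt(10646 + 10368) = sqrt(21014)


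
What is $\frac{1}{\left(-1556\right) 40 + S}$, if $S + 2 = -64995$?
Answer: $- \frac{1}{127237} \approx -7.8593 \cdot 10^{-6}$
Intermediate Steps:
$S = -64997$ ($S = -2 - 64995 = -64997$)
$\frac{1}{\left(-1556\right) 40 + S} = \frac{1}{\left(-1556\right) 40 - 64997} = \frac{1}{-62240 - 64997} = \frac{1}{-127237} = - \frac{1}{127237}$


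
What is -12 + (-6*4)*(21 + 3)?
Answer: -588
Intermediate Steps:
-12 + (-6*4)*(21 + 3) = -12 - 24*24 = -12 - 576 = -588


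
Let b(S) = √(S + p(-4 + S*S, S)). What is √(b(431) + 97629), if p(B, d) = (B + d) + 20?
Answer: √(97629 + √186639) ≈ 313.15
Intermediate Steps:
p(B, d) = 20 + B + d
b(S) = √(16 + S² + 2*S) (b(S) = √(S + (20 + (-4 + S*S) + S)) = √(S + (20 + (-4 + S²) + S)) = √(S + (16 + S + S²)) = √(16 + S² + 2*S))
√(b(431) + 97629) = √(√(16 + 431² + 2*431) + 97629) = √(√(16 + 185761 + 862) + 97629) = √(√186639 + 97629) = √(97629 + √186639)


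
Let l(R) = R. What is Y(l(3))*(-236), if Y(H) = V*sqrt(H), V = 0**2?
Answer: 0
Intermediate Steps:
V = 0
Y(H) = 0 (Y(H) = 0*sqrt(H) = 0)
Y(l(3))*(-236) = 0*(-236) = 0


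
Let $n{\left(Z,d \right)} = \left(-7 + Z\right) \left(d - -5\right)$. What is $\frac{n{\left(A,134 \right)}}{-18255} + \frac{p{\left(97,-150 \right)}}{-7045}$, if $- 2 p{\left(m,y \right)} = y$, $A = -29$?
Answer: $\frac{2258937}{8573765} \approx 0.26347$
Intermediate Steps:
$n{\left(Z,d \right)} = \left(-7 + Z\right) \left(5 + d\right)$ ($n{\left(Z,d \right)} = \left(-7 + Z\right) \left(d + 5\right) = \left(-7 + Z\right) \left(5 + d\right)$)
$p{\left(m,y \right)} = - \frac{y}{2}$
$\frac{n{\left(A,134 \right)}}{-18255} + \frac{p{\left(97,-150 \right)}}{-7045} = \frac{-35 - 938 + 5 \left(-29\right) - 3886}{-18255} + \frac{\left(- \frac{1}{2}\right) \left(-150\right)}{-7045} = \left(-35 - 938 - 145 - 3886\right) \left(- \frac{1}{18255}\right) + 75 \left(- \frac{1}{7045}\right) = \left(-5004\right) \left(- \frac{1}{18255}\right) - \frac{15}{1409} = \frac{1668}{6085} - \frac{15}{1409} = \frac{2258937}{8573765}$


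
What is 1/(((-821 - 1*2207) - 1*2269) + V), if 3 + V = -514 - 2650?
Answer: -1/8464 ≈ -0.00011815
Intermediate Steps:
V = -3167 (V = -3 + (-514 - 2650) = -3 - 3164 = -3167)
1/(((-821 - 1*2207) - 1*2269) + V) = 1/(((-821 - 1*2207) - 1*2269) - 3167) = 1/(((-821 - 2207) - 2269) - 3167) = 1/((-3028 - 2269) - 3167) = 1/(-5297 - 3167) = 1/(-8464) = -1/8464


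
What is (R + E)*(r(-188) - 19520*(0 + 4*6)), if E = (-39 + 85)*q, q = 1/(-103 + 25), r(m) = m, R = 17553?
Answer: -320823867392/39 ≈ -8.2263e+9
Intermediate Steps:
q = -1/78 (q = 1/(-78) = -1/78 ≈ -0.012821)
E = -23/39 (E = (-39 + 85)*(-1/78) = 46*(-1/78) = -23/39 ≈ -0.58974)
(R + E)*(r(-188) - 19520*(0 + 4*6)) = (17553 - 23/39)*(-188 - 19520*(0 + 4*6)) = 684544*(-188 - 19520*(0 + 24))/39 = 684544*(-188 - 19520*24)/39 = 684544*(-188 - 468480)/39 = (684544/39)*(-468668) = -320823867392/39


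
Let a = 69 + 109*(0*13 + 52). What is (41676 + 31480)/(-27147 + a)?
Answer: -36578/10705 ≈ -3.4169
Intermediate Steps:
a = 5737 (a = 69 + 109*(0 + 52) = 69 + 109*52 = 69 + 5668 = 5737)
(41676 + 31480)/(-27147 + a) = (41676 + 31480)/(-27147 + 5737) = 73156/(-21410) = 73156*(-1/21410) = -36578/10705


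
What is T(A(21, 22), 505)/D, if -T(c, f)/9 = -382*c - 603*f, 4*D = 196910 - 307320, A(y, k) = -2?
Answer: -5467518/55205 ≈ -99.040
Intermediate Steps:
D = -55205/2 (D = (196910 - 307320)/4 = (1/4)*(-110410) = -55205/2 ≈ -27603.)
T(c, f) = 3438*c + 5427*f (T(c, f) = -9*(-382*c - 603*f) = -9*(-603*f - 382*c) = 3438*c + 5427*f)
T(A(21, 22), 505)/D = (3438*(-2) + 5427*505)/(-55205/2) = (-6876 + 2740635)*(-2/55205) = 2733759*(-2/55205) = -5467518/55205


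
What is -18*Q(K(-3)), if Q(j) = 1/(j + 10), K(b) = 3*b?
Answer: -18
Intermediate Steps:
Q(j) = 1/(10 + j)
-18*Q(K(-3)) = -18/(10 + 3*(-3)) = -18/(10 - 9) = -18/1 = -18*1 = -18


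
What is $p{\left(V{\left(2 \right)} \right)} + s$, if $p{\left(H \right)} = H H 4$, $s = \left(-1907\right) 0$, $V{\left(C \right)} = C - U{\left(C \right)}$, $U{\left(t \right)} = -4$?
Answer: $144$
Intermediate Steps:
$V{\left(C \right)} = 4 + C$ ($V{\left(C \right)} = C - -4 = C + 4 = 4 + C$)
$s = 0$
$p{\left(H \right)} = 4 H^{2}$ ($p{\left(H \right)} = H^{2} \cdot 4 = 4 H^{2}$)
$p{\left(V{\left(2 \right)} \right)} + s = 4 \left(4 + 2\right)^{2} + 0 = 4 \cdot 6^{2} + 0 = 4 \cdot 36 + 0 = 144 + 0 = 144$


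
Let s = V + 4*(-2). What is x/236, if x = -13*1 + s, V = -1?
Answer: -11/118 ≈ -0.093220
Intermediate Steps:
s = -9 (s = -1 + 4*(-2) = -1 - 8 = -9)
x = -22 (x = -13*1 - 9 = -13 - 9 = -22)
x/236 = -22/236 = -22*1/236 = -11/118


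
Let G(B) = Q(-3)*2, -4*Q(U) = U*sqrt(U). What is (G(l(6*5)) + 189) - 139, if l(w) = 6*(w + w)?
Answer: 50 + 3*I*sqrt(3)/2 ≈ 50.0 + 2.5981*I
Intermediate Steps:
l(w) = 12*w (l(w) = 6*(2*w) = 12*w)
Q(U) = -U**(3/2)/4 (Q(U) = -U*sqrt(U)/4 = -U**(3/2)/4)
G(B) = 3*I*sqrt(3)/2 (G(B) = -(-3)*I*sqrt(3)/4*2 = (3*I*sqrt(3)/4)*2 = 3*I*sqrt(3)/2)
(G(l(6*5)) + 189) - 139 = (3*I*sqrt(3)/2 + 189) - 139 = (189 + 3*I*sqrt(3)/2) - 139 = 50 + 3*I*sqrt(3)/2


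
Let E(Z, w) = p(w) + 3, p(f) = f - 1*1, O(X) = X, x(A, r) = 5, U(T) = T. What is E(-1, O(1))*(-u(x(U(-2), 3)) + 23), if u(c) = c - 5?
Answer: 69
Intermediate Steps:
u(c) = -5 + c
p(f) = -1 + f (p(f) = f - 1 = -1 + f)
E(Z, w) = 2 + w (E(Z, w) = (-1 + w) + 3 = 2 + w)
E(-1, O(1))*(-u(x(U(-2), 3)) + 23) = (2 + 1)*(-(-5 + 5) + 23) = 3*(-1*0 + 23) = 3*(0 + 23) = 3*23 = 69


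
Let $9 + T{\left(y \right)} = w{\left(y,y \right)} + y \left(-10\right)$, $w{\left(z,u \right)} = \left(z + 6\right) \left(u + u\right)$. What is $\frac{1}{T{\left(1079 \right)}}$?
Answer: $\frac{1}{2330631} \approx 4.2907 \cdot 10^{-7}$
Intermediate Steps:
$w{\left(z,u \right)} = 2 u \left(6 + z\right)$ ($w{\left(z,u \right)} = \left(6 + z\right) 2 u = 2 u \left(6 + z\right)$)
$T{\left(y \right)} = -9 - 10 y + 2 y \left(6 + y\right)$ ($T{\left(y \right)} = -9 + \left(2 y \left(6 + y\right) + y \left(-10\right)\right) = -9 + \left(2 y \left(6 + y\right) - 10 y\right) = -9 + \left(- 10 y + 2 y \left(6 + y\right)\right) = -9 - 10 y + 2 y \left(6 + y\right)$)
$\frac{1}{T{\left(1079 \right)}} = \frac{1}{-9 + 2 \cdot 1079 + 2 \cdot 1079^{2}} = \frac{1}{-9 + 2158 + 2 \cdot 1164241} = \frac{1}{-9 + 2158 + 2328482} = \frac{1}{2330631}$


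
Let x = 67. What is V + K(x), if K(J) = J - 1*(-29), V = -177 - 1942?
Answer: -2023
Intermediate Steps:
V = -2119
K(J) = 29 + J (K(J) = J + 29 = 29 + J)
V + K(x) = -2119 + (29 + 67) = -2119 + 96 = -2023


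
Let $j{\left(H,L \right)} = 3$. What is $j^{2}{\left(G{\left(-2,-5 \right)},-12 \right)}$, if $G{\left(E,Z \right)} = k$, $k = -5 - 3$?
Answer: $9$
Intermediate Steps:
$k = -8$ ($k = -5 - 3 = -8$)
$G{\left(E,Z \right)} = -8$
$j^{2}{\left(G{\left(-2,-5 \right)},-12 \right)} = 3^{2} = 9$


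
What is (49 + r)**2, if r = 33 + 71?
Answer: 23409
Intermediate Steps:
r = 104
(49 + r)**2 = (49 + 104)**2 = 153**2 = 23409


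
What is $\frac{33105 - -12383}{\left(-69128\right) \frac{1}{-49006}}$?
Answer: $\frac{278648116}{8641} \approx 32247.0$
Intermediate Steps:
$\frac{33105 - -12383}{\left(-69128\right) \frac{1}{-49006}} = \frac{33105 + 12383}{\left(-69128\right) \left(- \frac{1}{49006}\right)} = \frac{45488}{\frac{34564}{24503}} = 45488 \cdot \frac{24503}{34564} = \frac{278648116}{8641}$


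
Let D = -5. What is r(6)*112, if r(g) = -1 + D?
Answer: -672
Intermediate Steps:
r(g) = -6 (r(g) = -1 - 5 = -6)
r(6)*112 = -6*112 = -672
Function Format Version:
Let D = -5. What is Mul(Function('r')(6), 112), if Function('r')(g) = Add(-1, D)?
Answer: -672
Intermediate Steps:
Function('r')(g) = -6 (Function('r')(g) = Add(-1, -5) = -6)
Mul(Function('r')(6), 112) = Mul(-6, 112) = -672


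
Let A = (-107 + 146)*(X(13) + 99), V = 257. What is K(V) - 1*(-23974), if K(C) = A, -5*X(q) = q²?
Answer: 132584/5 ≈ 26517.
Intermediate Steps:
X(q) = -q²/5
A = 12714/5 (A = (-107 + 146)*(-⅕*13² + 99) = 39*(-⅕*169 + 99) = 39*(-169/5 + 99) = 39*(326/5) = 12714/5 ≈ 2542.8)
K(C) = 12714/5
K(V) - 1*(-23974) = 12714/5 - 1*(-23974) = 12714/5 + 23974 = 132584/5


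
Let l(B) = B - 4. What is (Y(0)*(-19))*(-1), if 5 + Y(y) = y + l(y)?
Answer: -171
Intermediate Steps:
l(B) = -4 + B
Y(y) = -9 + 2*y (Y(y) = -5 + (y + (-4 + y)) = -5 + (-4 + 2*y) = -9 + 2*y)
(Y(0)*(-19))*(-1) = ((-9 + 2*0)*(-19))*(-1) = ((-9 + 0)*(-19))*(-1) = -9*(-19)*(-1) = 171*(-1) = -171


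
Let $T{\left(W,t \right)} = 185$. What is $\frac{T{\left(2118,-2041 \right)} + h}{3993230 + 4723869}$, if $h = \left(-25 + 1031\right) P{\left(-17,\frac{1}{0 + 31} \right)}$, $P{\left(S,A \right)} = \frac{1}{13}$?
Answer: $\frac{3411}{113322287} \approx 3.01 \cdot 10^{-5}$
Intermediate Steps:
$P{\left(S,A \right)} = \frac{1}{13}$
$h = \frac{1006}{13}$ ($h = \left(-25 + 1031\right) \frac{1}{13} = 1006 \cdot \frac{1}{13} = \frac{1006}{13} \approx 77.385$)
$\frac{T{\left(2118,-2041 \right)} + h}{3993230 + 4723869} = \frac{185 + \frac{1006}{13}}{3993230 + 4723869} = \frac{3411}{13 \cdot 8717099} = \frac{3411}{13} \cdot \frac{1}{8717099} = \frac{3411}{113322287}$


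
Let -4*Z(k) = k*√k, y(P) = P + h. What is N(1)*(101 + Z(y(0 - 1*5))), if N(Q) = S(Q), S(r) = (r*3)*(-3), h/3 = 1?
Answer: -909 - 9*I*√2/2 ≈ -909.0 - 6.364*I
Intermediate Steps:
h = 3 (h = 3*1 = 3)
S(r) = -9*r (S(r) = (3*r)*(-3) = -9*r)
N(Q) = -9*Q
y(P) = 3 + P (y(P) = P + 3 = 3 + P)
Z(k) = -k^(3/2)/4 (Z(k) = -k*√k/4 = -k^(3/2)/4)
N(1)*(101 + Z(y(0 - 1*5))) = (-9*1)*(101 - (3 + (0 - 1*5))^(3/2)/4) = -9*(101 - (3 + (0 - 5))^(3/2)/4) = -9*(101 - (3 - 5)^(3/2)/4) = -9*(101 - (-1)*I*√2/2) = -9*(101 + I*√2/2) = -909 - 9*I*√2/2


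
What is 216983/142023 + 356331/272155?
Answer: 109660205978/38652269565 ≈ 2.8371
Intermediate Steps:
216983/142023 + 356331/272155 = 109660205978/38652269565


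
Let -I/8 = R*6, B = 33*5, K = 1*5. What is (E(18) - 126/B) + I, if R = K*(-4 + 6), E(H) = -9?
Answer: -26937/55 ≈ -489.76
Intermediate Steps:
K = 5
R = 10 (R = 5*(-4 + 6) = 5*2 = 10)
B = 165
I = -480 (I = -80*6 = -8*60 = -480)
(E(18) - 126/B) + I = (-9 - 126/165) - 480 = (-9 - 126*1/165) - 480 = (-9 - 42/55) - 480 = -537/55 - 480 = -26937/55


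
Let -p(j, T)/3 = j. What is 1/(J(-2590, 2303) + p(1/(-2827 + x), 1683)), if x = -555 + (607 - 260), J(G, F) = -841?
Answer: -3035/2552432 ≈ -0.0011891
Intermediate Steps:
x = -208 (x = -555 + 347 = -208)
p(j, T) = -3*j
1/(J(-2590, 2303) + p(1/(-2827 + x), 1683)) = 1/(-841 - 3/(-2827 - 208)) = 1/(-841 - 3/(-3035)) = 1/(-841 - 3*(-1/3035)) = 1/(-841 + 3/3035) = 1/(-2552432/3035) = -3035/2552432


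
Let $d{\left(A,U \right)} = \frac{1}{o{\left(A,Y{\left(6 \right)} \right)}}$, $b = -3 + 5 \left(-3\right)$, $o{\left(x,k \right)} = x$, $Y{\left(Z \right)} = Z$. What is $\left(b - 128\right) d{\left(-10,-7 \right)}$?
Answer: $\frac{73}{5} \approx 14.6$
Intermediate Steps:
$b = -18$ ($b = -3 - 15 = -18$)
$d{\left(A,U \right)} = \frac{1}{A}$
$\left(b - 128\right) d{\left(-10,-7 \right)} = \frac{-18 - 128}{-10} = \left(-146\right) \left(- \frac{1}{10}\right) = \frac{73}{5}$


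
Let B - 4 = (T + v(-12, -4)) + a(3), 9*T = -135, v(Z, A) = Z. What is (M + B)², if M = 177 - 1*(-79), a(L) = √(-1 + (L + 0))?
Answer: (233 + √2)² ≈ 54950.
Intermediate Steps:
a(L) = √(-1 + L)
M = 256 (M = 177 + 79 = 256)
T = -15 (T = (⅑)*(-135) = -15)
B = -23 + √2 (B = 4 + ((-15 - 12) + √(-1 + 3)) = 4 + (-27 + √2) = -23 + √2 ≈ -21.586)
(M + B)² = (256 + (-23 + √2))² = (233 + √2)²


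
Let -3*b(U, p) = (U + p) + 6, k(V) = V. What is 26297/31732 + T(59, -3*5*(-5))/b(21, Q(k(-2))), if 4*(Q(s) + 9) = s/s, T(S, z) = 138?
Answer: -50628511/2316436 ≈ -21.856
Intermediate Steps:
Q(s) = -35/4 (Q(s) = -9 + (s/s)/4 = -9 + (¼)*1 = -9 + ¼ = -35/4)
b(U, p) = -2 - U/3 - p/3 (b(U, p) = -((U + p) + 6)/3 = -(6 + U + p)/3 = -2 - U/3 - p/3)
26297/31732 + T(59, -3*5*(-5))/b(21, Q(k(-2))) = 26297/31732 + 138/(-2 - ⅓*21 - ⅓*(-35/4)) = 26297*(1/31732) + 138/(-2 - 7 + 35/12) = 26297/31732 + 138/(-73/12) = 26297/31732 + 138*(-12/73) = 26297/31732 - 1656/73 = -50628511/2316436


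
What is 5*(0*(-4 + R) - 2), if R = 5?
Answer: -10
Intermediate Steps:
5*(0*(-4 + R) - 2) = 5*(0*(-4 + 5) - 2) = 5*(0*1 - 2) = 5*(0 - 2) = 5*(-2) = -10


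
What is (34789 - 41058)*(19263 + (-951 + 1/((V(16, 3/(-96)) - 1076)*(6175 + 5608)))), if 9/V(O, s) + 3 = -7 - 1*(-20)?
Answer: -14542490509380934/126679033 ≈ -1.1480e+8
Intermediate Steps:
V(O, s) = 9/10 (V(O, s) = 9/(-3 + (-7 - 1*(-20))) = 9/(-3 + (-7 + 20)) = 9/(-3 + 13) = 9/10)
(34789 - 41058)*(19263 + (-951 + 1/((V(16, 3/(-96)) - 1076)*(6175 + 5608)))) = (34789 - 41058)*(19263 + (-951 + 1/((9/10 - 1076)*(6175 + 5608)))) = -6269*(19263 + (-951 + 1/(-10751/10*11783))) = -6269*(19263 + (-951 + 1/(-126679033/10))) = -6269*(19263 + (-951 - 10/126679033)) = -6269*(19263 - 120471760393/126679033) = -6269*2319746452286/126679033 = -14542490509380934/126679033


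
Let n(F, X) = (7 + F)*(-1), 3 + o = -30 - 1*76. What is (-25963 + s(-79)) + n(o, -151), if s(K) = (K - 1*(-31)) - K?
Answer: -25830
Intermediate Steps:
o = -109 (o = -3 + (-30 - 1*76) = -3 + (-30 - 76) = -3 - 106 = -109)
s(K) = 31 (s(K) = (K + 31) - K = (31 + K) - K = 31)
n(F, X) = -7 - F
(-25963 + s(-79)) + n(o, -151) = (-25963 + 31) + (-7 - 1*(-109)) = -25932 + (-7 + 109) = -25932 + 102 = -25830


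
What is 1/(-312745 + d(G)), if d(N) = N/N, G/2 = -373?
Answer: -1/312744 ≈ -3.1975e-6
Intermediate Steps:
G = -746 (G = 2*(-373) = -746)
d(N) = 1
1/(-312745 + d(G)) = 1/(-312745 + 1) = 1/(-312744) = -1/312744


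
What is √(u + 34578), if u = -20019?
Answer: √14559 ≈ 120.66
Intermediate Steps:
√(u + 34578) = √(-20019 + 34578) = √14559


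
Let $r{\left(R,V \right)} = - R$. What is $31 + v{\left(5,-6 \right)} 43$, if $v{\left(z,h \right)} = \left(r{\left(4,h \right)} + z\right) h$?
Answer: $-227$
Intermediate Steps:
$v{\left(z,h \right)} = h \left(-4 + z\right)$ ($v{\left(z,h \right)} = \left(\left(-1\right) 4 + z\right) h = \left(-4 + z\right) h = h \left(-4 + z\right)$)
$31 + v{\left(5,-6 \right)} 43 = 31 + - 6 \left(-4 + 5\right) 43 = 31 + \left(-6\right) 1 \cdot 43 = 31 - 258 = -227$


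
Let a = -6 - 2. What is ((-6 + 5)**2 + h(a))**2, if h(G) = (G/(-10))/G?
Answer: 81/100 ≈ 0.81000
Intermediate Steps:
a = -8
h(G) = -1/10 (h(G) = (G*(-1/10))/G = (-G/10)/G = -1/10)
((-6 + 5)**2 + h(a))**2 = ((-6 + 5)**2 - 1/10)**2 = ((-1)**2 - 1/10)**2 = (1 - 1/10)**2 = (9/10)**2 = 81/100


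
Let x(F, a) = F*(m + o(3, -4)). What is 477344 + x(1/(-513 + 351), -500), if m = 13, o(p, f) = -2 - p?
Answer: 38664860/81 ≈ 4.7734e+5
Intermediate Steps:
x(F, a) = 8*F (x(F, a) = F*(13 + (-2 - 1*3)) = F*(13 + (-2 - 3)) = F*(13 - 5) = F*8 = 8*F)
477344 + x(1/(-513 + 351), -500) = 477344 + 8/(-513 + 351) = 477344 + 8/(-162) = 477344 + 8*(-1/162) = 477344 - 4/81 = 38664860/81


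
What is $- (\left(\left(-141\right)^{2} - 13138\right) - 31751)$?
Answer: $25008$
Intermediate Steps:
$- (\left(\left(-141\right)^{2} - 13138\right) - 31751) = - (\left(19881 - 13138\right) - 31751) = - (6743 - 31751) = \left(-1\right) \left(-25008\right) = 25008$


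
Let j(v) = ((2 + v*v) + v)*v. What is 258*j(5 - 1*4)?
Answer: 1032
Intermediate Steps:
j(v) = v*(2 + v + v²) (j(v) = ((2 + v²) + v)*v = (2 + v + v²)*v = v*(2 + v + v²))
258*j(5 - 1*4) = 258*((5 - 1*4)*(2 + (5 - 1*4) + (5 - 1*4)²)) = 258*((5 - 4)*(2 + (5 - 4) + (5 - 4)²)) = 258*(1*(2 + 1 + 1²)) = 258*(1*(2 + 1 + 1)) = 258*(1*4) = 258*4 = 1032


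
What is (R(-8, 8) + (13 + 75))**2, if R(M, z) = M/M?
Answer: 7921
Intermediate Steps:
R(M, z) = 1
(R(-8, 8) + (13 + 75))**2 = (1 + (13 + 75))**2 = (1 + 88)**2 = 89**2 = 7921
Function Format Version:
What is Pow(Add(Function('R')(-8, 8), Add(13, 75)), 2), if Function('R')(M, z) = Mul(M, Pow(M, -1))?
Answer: 7921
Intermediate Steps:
Function('R')(M, z) = 1
Pow(Add(Function('R')(-8, 8), Add(13, 75)), 2) = Pow(Add(1, Add(13, 75)), 2) = Pow(Add(1, 88), 2) = Pow(89, 2) = 7921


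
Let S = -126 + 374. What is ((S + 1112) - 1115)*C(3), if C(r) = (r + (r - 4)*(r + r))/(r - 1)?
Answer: -735/2 ≈ -367.50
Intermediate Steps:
S = 248
C(r) = (r + 2*r*(-4 + r))/(-1 + r) (C(r) = (r + (-4 + r)*(2*r))/(-1 + r) = (r + 2*r*(-4 + r))/(-1 + r))
((S + 1112) - 1115)*C(3) = ((248 + 1112) - 1115)*(3*(-7 + 2*3)/(-1 + 3)) = (1360 - 1115)*(3*(-7 + 6)/2) = 245*(3*(1/2)*(-1)) = 245*(-3/2) = -735/2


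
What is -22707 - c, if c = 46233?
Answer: -68940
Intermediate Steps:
-22707 - c = -22707 - 1*46233 = -22707 - 46233 = -68940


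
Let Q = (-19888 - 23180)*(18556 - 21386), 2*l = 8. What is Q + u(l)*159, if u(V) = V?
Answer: 121883076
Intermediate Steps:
l = 4 (l = (½)*8 = 4)
Q = 121882440 (Q = -43068*(-2830) = 121882440)
Q + u(l)*159 = 121882440 + 4*159 = 121882440 + 636 = 121883076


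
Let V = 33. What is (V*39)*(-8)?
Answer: -10296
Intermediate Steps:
(V*39)*(-8) = (33*39)*(-8) = 1287*(-8) = -10296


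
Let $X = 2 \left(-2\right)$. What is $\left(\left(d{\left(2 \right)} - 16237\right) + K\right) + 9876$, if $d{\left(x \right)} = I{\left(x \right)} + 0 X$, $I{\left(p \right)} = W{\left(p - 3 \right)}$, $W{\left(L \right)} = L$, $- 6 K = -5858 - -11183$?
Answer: $- \frac{14499}{2} \approx -7249.5$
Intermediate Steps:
$K = - \frac{1775}{2}$ ($K = - \frac{-5858 - -11183}{6} = - \frac{-5858 + 11183}{6} = \left(- \frac{1}{6}\right) 5325 = - \frac{1775}{2} \approx -887.5$)
$I{\left(p \right)} = -3 + p$ ($I{\left(p \right)} = p - 3 = -3 + p$)
$X = -4$
$d{\left(x \right)} = -3 + x$ ($d{\left(x \right)} = \left(-3 + x\right) + 0 \left(-4\right) = \left(-3 + x\right) + 0 = -3 + x$)
$\left(\left(d{\left(2 \right)} - 16237\right) + K\right) + 9876 = \left(\left(\left(-3 + 2\right) - 16237\right) - \frac{1775}{2}\right) + 9876 = \left(\left(-1 - 16237\right) - \frac{1775}{2}\right) + 9876 = \left(-16238 - \frac{1775}{2}\right) + 9876 = - \frac{34251}{2} + 9876 = - \frac{14499}{2}$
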